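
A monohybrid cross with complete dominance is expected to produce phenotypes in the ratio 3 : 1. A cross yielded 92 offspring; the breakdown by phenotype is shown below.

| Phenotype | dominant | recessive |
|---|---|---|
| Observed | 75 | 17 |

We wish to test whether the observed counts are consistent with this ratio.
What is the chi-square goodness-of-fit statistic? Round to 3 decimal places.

2.087

Ratio total = 4. Expected counts: 92×3/4 = 69, 92×1/4 = 23.
χ² = (75−69)²/69 + (17−23)²/23
   = 0.5217 + 1.5652
Sum = 2.087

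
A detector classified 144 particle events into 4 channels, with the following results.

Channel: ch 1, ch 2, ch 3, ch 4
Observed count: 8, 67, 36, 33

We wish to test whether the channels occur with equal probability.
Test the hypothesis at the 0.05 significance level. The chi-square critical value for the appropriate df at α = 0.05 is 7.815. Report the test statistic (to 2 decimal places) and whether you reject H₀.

Expected count for each of the 4 categories: 144/4 = 36.
ch 1: (8 − 36)²/36 = 784/36 = 21.778
ch 2: (67 − 36)²/36 = 961/36 = 26.694
ch 3: (36 − 36)²/36 = 0/36 = 0.000
ch 4: (33 − 36)²/36 = 9/36 = 0.250
Sum = 48.72
df = 3. Since 48.72 > 7.815, we reject H₀.

48.72; reject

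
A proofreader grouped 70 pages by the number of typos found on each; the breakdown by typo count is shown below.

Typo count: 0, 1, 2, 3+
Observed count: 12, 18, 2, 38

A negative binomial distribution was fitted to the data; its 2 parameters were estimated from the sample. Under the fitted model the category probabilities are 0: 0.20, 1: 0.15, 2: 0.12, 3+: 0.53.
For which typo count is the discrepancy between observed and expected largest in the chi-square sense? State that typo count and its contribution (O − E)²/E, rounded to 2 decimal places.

1, 5.36

Expected counts E_i = n·p_i: 70×0.20 = 14, 70×0.15 = 10.5, 70×0.12 = 8.4, 70×0.53 = 37.1.
χ² = (12−14)²/14 + (18−10.5)²/10.5 + (2−8.4)²/8.4 + (38−37.1)²/37.1
   = 0.286 + 5.357 + 4.876 + 0.022
The largest term is for 1: 5.36.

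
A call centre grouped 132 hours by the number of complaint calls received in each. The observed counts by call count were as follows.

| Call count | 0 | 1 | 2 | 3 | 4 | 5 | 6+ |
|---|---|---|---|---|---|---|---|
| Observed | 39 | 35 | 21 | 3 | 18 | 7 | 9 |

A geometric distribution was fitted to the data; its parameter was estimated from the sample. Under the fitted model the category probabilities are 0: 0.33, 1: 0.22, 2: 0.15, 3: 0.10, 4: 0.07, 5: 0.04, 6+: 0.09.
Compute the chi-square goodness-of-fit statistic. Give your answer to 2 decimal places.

19.22

Expected counts E_i = n·p_i: 132×0.33 = 43.56, 132×0.22 = 29.04, 132×0.15 = 19.8, 132×0.10 = 13.2, 132×0.07 = 9.24, 132×0.04 = 5.28, 132×0.09 = 11.88.
cat         O        E   (O−E)²/E
0          39    43.56      0.477
1          35    29.04      1.223
2          21     19.8      0.073
3           3     13.2      7.882
4          18     9.24      8.305
5           7     5.28      0.560
6+          9    11.88      0.698
Sum = 19.22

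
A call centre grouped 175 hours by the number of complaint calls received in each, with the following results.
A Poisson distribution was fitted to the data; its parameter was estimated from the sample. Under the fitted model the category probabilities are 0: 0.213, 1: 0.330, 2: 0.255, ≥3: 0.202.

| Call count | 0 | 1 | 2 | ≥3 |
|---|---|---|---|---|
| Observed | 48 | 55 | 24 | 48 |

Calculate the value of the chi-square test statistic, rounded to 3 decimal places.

17.276

Expected counts E_i = n·p_i: 175×0.213 = 37.275, 175×0.330 = 57.75, 175×0.255 = 44.625, 175×0.202 = 35.35.
χ² = (48−37.275)²/37.275 + (55−57.75)²/57.75 + (24−44.625)²/44.625 + (48−35.35)²/35.35
   = 3.0859 + 0.1310 + 9.5326 + 4.5268
Sum = 17.276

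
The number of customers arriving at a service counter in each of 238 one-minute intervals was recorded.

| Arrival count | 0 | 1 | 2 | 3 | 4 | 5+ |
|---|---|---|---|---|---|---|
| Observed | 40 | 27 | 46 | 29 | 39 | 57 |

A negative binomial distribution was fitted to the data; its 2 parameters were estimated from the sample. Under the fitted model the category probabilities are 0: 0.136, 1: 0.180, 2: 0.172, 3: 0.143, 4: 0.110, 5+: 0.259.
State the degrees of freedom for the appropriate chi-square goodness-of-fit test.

There are k = 6 categories and 2 parameters estimated from the data, so df = 6 − 1 − 2 = 3.

3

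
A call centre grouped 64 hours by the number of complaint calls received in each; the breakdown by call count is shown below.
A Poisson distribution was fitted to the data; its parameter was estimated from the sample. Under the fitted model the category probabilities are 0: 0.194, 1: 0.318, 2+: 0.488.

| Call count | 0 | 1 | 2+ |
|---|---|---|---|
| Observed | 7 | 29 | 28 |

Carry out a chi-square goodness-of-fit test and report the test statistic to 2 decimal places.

Expected counts E_i = n·p_i: 64×0.194 = 12.416, 64×0.318 = 20.352, 64×0.488 = 31.232.
χ² = (7−12.416)²/12.416 + (29−20.352)²/20.352 + (28−31.232)²/31.232
   = 2.363 + 3.675 + 0.334
Sum = 6.37

6.37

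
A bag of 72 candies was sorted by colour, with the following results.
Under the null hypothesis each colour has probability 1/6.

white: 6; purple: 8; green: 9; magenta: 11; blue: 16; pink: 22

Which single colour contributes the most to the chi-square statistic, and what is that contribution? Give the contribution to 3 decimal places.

Expected count for each of the 6 categories: 72/6 = 12.
χ² = (6−12)²/12 + (8−12)²/12 + (9−12)²/12 + (11−12)²/12 + (16−12)²/12 + (22−12)²/12
   = 3.0000 + 1.3333 + 0.7500 + 0.0833 + 1.3333 + 8.3333
The largest term is for pink: 8.333.

pink, 8.333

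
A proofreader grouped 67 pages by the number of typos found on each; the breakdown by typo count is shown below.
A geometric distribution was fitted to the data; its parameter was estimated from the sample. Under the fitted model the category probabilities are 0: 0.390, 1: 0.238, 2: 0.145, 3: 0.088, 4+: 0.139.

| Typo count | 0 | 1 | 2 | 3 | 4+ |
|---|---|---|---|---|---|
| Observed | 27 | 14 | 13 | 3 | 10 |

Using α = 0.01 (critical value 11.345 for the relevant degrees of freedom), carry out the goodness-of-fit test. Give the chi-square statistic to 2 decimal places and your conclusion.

Expected counts E_i = n·p_i: 67×0.390 = 26.13, 67×0.238 = 15.946, 67×0.145 = 9.715, 67×0.088 = 5.896, 67×0.139 = 9.313.
χ² = (27−26.13)²/26.13 + (14−15.946)²/15.946 + (13−9.715)²/9.715 + (3−5.896)²/5.896 + (10−9.313)²/9.313
   = 0.029 + 0.237 + 1.111 + 1.422 + 0.051
Sum = 2.85
df = 3. Since 2.85 < 11.345, we do not reject H₀.

2.85; do not reject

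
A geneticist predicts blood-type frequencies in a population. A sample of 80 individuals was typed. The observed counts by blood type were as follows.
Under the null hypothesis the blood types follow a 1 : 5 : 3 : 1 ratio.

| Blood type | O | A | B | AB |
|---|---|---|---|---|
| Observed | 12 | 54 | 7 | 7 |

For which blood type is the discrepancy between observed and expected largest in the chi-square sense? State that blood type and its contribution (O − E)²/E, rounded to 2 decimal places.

Ratio total = 10. Expected counts: 80×1/10 = 8, 80×5/10 = 40, 80×3/10 = 24, 80×1/10 = 8.
cat         O        E   (O−E)²/E
O          12        8      2.000
A          54       40      4.900
B           7       24     12.042
AB          7        8      0.125
The largest term is for B: 12.04.

B, 12.04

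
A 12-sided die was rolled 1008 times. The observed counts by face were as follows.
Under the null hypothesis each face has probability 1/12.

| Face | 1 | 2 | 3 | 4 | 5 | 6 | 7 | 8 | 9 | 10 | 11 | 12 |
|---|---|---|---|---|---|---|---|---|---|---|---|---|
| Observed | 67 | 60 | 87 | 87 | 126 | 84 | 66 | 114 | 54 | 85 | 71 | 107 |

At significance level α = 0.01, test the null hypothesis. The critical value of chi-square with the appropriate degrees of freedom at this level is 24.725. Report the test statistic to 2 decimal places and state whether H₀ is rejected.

65.12; reject

Under H₀ each category has probability 1/12, so each expected count is 1008/12 = 84.
1: (67 − 84)²/84 = 289/84 = 3.440
2: (60 − 84)²/84 = 576/84 = 6.857
3: (87 − 84)²/84 = 9/84 = 0.107
4: (87 − 84)²/84 = 9/84 = 0.107
5: (126 − 84)²/84 = 1764/84 = 21.000
6: (84 − 84)²/84 = 0/84 = 0.000
7: (66 − 84)²/84 = 324/84 = 3.857
8: (114 − 84)²/84 = 900/84 = 10.714
9: (54 − 84)²/84 = 900/84 = 10.714
10: (85 − 84)²/84 = 1/84 = 0.012
11: (71 − 84)²/84 = 169/84 = 2.012
12: (107 − 84)²/84 = 529/84 = 6.298
Sum = 65.12
df = 11. Since 65.12 > 24.725, we reject H₀.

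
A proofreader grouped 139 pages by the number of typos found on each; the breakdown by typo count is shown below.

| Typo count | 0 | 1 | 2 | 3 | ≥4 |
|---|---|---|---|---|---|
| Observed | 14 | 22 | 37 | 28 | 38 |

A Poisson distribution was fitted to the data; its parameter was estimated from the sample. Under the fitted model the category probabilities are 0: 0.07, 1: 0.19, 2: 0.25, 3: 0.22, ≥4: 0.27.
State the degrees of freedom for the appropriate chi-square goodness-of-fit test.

There are k = 5 categories and 1 parameter estimated from the data, so df = 5 − 1 − 1 = 3.

3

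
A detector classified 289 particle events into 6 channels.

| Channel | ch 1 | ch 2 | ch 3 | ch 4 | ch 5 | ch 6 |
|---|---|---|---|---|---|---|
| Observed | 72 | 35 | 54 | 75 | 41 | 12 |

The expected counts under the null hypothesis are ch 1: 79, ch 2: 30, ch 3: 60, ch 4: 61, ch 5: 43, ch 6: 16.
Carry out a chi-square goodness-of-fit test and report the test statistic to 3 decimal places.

6.360

cat         O        E   (O−E)²/E
ch 1       72       79     0.6203
ch 2       35       30     0.8333
ch 3       54       60     0.6000
ch 4       75       61     3.2131
ch 5       41       43     0.0930
ch 6       12       16     1.0000
Sum = 6.360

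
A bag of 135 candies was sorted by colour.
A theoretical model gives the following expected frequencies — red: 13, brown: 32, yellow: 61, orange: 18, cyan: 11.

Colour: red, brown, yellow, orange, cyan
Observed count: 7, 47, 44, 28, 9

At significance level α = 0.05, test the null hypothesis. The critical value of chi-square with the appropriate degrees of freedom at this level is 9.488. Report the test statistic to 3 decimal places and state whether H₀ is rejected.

20.457; reject

cat         O        E   (O−E)²/E
red         7       13     2.7692
brown      47       32     7.0313
yellow     44       61     4.7377
orange     28       18     5.5556
cyan        9       11     0.3636
Sum = 20.457
df = 4. Since 20.457 > 9.488, we reject H₀.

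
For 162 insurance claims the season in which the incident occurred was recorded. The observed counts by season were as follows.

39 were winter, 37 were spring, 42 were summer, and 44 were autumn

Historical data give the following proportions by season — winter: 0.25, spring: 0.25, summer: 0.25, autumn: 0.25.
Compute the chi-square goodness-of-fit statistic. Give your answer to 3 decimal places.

0.716

Expected counts E_i = n·p_i: 162×0.25 = 40.5, 162×0.25 = 40.5, 162×0.25 = 40.5, 162×0.25 = 40.5.
winter: (39 − 40.5)²/40.5 = 2.25/40.5 = 0.0556
spring: (37 − 40.5)²/40.5 = 12.25/40.5 = 0.3025
summer: (42 − 40.5)²/40.5 = 2.25/40.5 = 0.0556
autumn: (44 − 40.5)²/40.5 = 12.25/40.5 = 0.3025
Sum = 0.716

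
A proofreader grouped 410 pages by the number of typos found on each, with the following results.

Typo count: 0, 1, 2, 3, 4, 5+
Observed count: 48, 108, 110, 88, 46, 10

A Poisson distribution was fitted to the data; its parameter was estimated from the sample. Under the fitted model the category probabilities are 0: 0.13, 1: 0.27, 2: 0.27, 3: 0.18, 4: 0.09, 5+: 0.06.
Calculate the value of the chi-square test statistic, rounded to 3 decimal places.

Expected counts E_i = n·p_i: 410×0.13 = 53.3, 410×0.27 = 110.7, 410×0.27 = 110.7, 410×0.18 = 73.8, 410×0.09 = 36.9, 410×0.06 = 24.6.
0: (48 − 53.3)²/53.3 = 28.09/53.3 = 0.5270
1: (108 − 110.7)²/110.7 = 7.29/110.7 = 0.0659
2: (110 − 110.7)²/110.7 = 0.49/110.7 = 0.0044
3: (88 − 73.8)²/73.8 = 201.64/73.8 = 2.7322
4: (46 − 36.9)²/36.9 = 82.81/36.9 = 2.2442
5+: (10 − 24.6)²/24.6 = 213.16/24.6 = 8.6650
Sum = 14.239

14.239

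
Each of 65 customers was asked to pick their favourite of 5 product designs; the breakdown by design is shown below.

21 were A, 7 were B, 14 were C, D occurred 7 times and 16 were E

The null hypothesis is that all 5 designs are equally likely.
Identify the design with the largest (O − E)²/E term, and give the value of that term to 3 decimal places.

A, 4.923

Expected count for each of the 5 categories: 65/5 = 13.
cat         O        E   (O−E)²/E
A          21       13     4.9231
B           7       13     2.7692
C          14       13     0.0769
D           7       13     2.7692
E          16       13     0.6923
The largest term is for A: 4.923.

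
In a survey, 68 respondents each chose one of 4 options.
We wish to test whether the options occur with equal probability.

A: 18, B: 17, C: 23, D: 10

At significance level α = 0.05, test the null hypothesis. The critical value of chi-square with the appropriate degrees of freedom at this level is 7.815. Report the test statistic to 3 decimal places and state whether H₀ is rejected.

5.059; do not reject

Expected count for each of the 4 categories: 68/4 = 17.
cat         O        E   (O−E)²/E
A          18       17     0.0588
B          17       17     0.0000
C          23       17     2.1176
D          10       17     2.8824
Sum = 5.059
df = 3. Since 5.059 < 7.815, we do not reject H₀.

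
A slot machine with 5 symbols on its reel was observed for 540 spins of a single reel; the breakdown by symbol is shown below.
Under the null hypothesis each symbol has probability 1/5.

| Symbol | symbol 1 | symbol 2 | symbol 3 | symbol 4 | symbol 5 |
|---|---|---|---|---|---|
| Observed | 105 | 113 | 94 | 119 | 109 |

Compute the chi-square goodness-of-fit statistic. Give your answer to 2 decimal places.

Under H₀ each category has probability 1/5, so each expected count is 540/5 = 108.
symbol 1: (105 − 108)²/108 = 9/108 = 0.083
symbol 2: (113 − 108)²/108 = 25/108 = 0.231
symbol 3: (94 − 108)²/108 = 196/108 = 1.815
symbol 4: (119 − 108)²/108 = 121/108 = 1.120
symbol 5: (109 − 108)²/108 = 1/108 = 0.009
Sum = 3.26

3.26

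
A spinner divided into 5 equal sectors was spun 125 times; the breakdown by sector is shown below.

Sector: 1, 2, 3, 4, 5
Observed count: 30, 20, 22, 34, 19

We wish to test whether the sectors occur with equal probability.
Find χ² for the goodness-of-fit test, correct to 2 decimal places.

Expected count for each of the 5 categories: 125/5 = 25.
1: (30 − 25)²/25 = 25/25 = 1.000
2: (20 − 25)²/25 = 25/25 = 1.000
3: (22 − 25)²/25 = 9/25 = 0.360
4: (34 − 25)²/25 = 81/25 = 3.240
5: (19 − 25)²/25 = 36/25 = 1.440
Sum = 7.04

7.04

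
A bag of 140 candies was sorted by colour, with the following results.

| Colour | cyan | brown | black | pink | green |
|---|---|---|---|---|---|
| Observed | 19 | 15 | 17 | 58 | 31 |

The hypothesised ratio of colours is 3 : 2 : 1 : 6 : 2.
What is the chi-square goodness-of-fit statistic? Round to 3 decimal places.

Ratio total = 14. Expected counts: 140×3/14 = 30, 140×2/14 = 20, 140×1/14 = 10, 140×6/14 = 60, 140×2/14 = 20.
χ² = (19−30)²/30 + (15−20)²/20 + (17−10)²/10 + (58−60)²/60 + (31−20)²/20
   = 4.0333 + 1.2500 + 4.9000 + 0.0667 + 6.0500
Sum = 16.300

16.300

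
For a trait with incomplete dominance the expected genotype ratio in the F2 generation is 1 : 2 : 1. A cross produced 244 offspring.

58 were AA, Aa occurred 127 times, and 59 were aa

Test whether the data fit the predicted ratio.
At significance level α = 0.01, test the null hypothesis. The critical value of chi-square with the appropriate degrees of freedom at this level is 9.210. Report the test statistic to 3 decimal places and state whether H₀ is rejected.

0.418; do not reject

Ratio total = 4. Expected counts: 244×1/4 = 61, 244×2/4 = 122, 244×1/4 = 61.
AA: (58 − 61)²/61 = 9/61 = 0.1475
Aa: (127 − 122)²/122 = 25/122 = 0.2049
aa: (59 − 61)²/61 = 4/61 = 0.0656
Sum = 0.418
df = 2. Since 0.418 < 9.210, we do not reject H₀.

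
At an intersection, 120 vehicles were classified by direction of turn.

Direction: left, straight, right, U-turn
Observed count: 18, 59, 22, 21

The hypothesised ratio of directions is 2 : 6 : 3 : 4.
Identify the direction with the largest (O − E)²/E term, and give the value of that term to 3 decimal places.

U-turn, 3.781

Ratio total = 15. Expected counts: 120×2/15 = 16, 120×6/15 = 48, 120×3/15 = 24, 120×4/15 = 32.
cat           O        E   (O−E)²/E
left         18       16     0.2500
straight     59       48     2.5208
right        22       24     0.1667
U-turn       21       32     3.7813
The largest term is for U-turn: 3.781.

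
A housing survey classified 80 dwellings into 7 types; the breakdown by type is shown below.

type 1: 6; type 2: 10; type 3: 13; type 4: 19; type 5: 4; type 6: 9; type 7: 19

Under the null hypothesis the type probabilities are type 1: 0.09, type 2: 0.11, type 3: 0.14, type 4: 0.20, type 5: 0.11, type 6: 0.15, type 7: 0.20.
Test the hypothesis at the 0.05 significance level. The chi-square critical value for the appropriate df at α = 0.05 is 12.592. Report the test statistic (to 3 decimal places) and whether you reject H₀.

5.146; do not reject

Expected counts E_i = n·p_i: 80×0.09 = 7.2, 80×0.11 = 8.8, 80×0.14 = 11.2, 80×0.20 = 16, 80×0.11 = 8.8, 80×0.15 = 12, 80×0.20 = 16.
cat         O        E   (O−E)²/E
type 1      6      7.2     0.2000
type 2     10      8.8     0.1636
type 3     13     11.2     0.2893
type 4     19       16     0.5625
type 5      4      8.8     2.6182
type 6      9       12     0.7500
type 7     19       16     0.5625
Sum = 5.146
df = 6. Since 5.146 < 12.592, we do not reject H₀.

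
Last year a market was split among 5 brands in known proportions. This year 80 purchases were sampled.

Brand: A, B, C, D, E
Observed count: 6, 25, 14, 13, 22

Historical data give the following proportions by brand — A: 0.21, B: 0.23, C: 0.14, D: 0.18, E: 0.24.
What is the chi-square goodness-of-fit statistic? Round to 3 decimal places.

10.555

Expected counts E_i = n·p_i: 80×0.21 = 16.8, 80×0.23 = 18.4, 80×0.14 = 11.2, 80×0.18 = 14.4, 80×0.24 = 19.2.
A: (6 − 16.8)²/16.8 = 116.64/16.8 = 6.9429
B: (25 − 18.4)²/18.4 = 43.56/18.4 = 2.3674
C: (14 − 11.2)²/11.2 = 7.84/11.2 = 0.7000
D: (13 − 14.4)²/14.4 = 1.96/14.4 = 0.1361
E: (22 − 19.2)²/19.2 = 7.84/19.2 = 0.4083
Sum = 10.555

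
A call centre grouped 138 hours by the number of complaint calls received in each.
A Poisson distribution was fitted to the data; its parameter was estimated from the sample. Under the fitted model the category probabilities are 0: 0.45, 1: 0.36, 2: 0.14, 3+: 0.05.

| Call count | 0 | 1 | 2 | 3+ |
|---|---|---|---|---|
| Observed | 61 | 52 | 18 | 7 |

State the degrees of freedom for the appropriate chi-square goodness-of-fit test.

There are k = 4 categories and 1 parameter estimated from the data, so df = 4 − 1 − 1 = 2.

2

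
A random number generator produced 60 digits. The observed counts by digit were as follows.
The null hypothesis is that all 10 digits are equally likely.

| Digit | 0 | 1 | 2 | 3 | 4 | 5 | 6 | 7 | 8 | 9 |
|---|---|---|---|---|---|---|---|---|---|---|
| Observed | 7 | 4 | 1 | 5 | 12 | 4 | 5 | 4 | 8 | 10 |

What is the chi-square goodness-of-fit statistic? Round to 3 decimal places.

Under H₀ each category has probability 1/10, so each expected count is 60/10 = 6.
χ² = (7−6)²/6 + (4−6)²/6 + (1−6)²/6 + (5−6)²/6 + (12−6)²/6 + (4−6)²/6 + (5−6)²/6 + (4−6)²/6 + (8−6)²/6 + (10−6)²/6
   = 0.1667 + 0.6667 + 4.1667 + 0.1667 + 6.0000 + 0.6667 + 0.1667 + 0.6667 + 0.6667 + 2.6667
Sum = 16.000

16.000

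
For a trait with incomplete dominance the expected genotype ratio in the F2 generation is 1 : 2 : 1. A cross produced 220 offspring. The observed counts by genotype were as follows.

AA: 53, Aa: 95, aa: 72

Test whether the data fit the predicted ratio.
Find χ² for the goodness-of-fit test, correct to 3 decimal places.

Ratio total = 4. Expected counts: 220×1/4 = 55, 220×2/4 = 110, 220×1/4 = 55.
AA: (53 − 55)²/55 = 4/55 = 0.0727
Aa: (95 − 110)²/110 = 225/110 = 2.0455
aa: (72 − 55)²/55 = 289/55 = 5.2545
Sum = 7.373

7.373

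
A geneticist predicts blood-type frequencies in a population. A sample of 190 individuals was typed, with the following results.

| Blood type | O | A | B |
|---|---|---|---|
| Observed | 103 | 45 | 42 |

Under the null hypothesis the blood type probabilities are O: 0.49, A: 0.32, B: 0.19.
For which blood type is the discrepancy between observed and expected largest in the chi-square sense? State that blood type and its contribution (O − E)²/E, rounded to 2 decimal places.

A, 4.11

Expected counts E_i = n·p_i: 190×0.49 = 93.1, 190×0.32 = 60.8, 190×0.19 = 36.1.
cat         O        E   (O−E)²/E
O         103     93.1      1.053
A          45     60.8      4.106
B          42     36.1      0.964
The largest term is for A: 4.11.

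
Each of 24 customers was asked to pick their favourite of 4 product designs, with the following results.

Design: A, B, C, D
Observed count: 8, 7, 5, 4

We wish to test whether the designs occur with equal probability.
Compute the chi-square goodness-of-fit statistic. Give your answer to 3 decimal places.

Under H₀ each category has probability 1/4, so each expected count is 24/4 = 6.
χ² = (8−6)²/6 + (7−6)²/6 + (5−6)²/6 + (4−6)²/6
   = 0.6667 + 0.1667 + 0.1667 + 0.6667
Sum = 1.667

1.667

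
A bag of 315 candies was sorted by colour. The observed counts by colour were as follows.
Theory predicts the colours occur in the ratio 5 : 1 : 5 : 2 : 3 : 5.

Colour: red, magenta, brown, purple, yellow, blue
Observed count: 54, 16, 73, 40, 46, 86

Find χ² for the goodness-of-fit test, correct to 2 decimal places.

Ratio total = 21. Expected counts: 315×5/21 = 75, 315×1/21 = 15, 315×5/21 = 75, 315×2/21 = 30, 315×3/21 = 45, 315×5/21 = 75.
cat          O        E   (O−E)²/E
red         54       75      5.880
magenta     16       15      0.067
brown       73       75      0.053
purple      40       30      3.333
yellow      46       45      0.022
blue        86       75      1.613
Sum = 10.97

10.97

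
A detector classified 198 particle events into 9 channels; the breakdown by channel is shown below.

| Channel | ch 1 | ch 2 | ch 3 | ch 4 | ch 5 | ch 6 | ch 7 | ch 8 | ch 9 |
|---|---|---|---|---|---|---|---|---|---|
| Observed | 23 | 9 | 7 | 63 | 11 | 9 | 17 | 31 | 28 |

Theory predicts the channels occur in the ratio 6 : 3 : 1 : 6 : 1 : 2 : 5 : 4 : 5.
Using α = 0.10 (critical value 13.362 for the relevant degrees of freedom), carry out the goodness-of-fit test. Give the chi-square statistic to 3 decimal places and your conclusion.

42.336; reject

Ratio total = 33. Expected counts: 198×6/33 = 36, 198×3/33 = 18, 198×1/33 = 6, 198×6/33 = 36, 198×1/33 = 6, 198×2/33 = 12, 198×5/33 = 30, 198×4/33 = 24, 198×5/33 = 30.
ch 1: (23 − 36)²/36 = 169/36 = 4.6944
ch 2: (9 − 18)²/18 = 81/18 = 4.5000
ch 3: (7 − 6)²/6 = 1/6 = 0.1667
ch 4: (63 − 36)²/36 = 729/36 = 20.2500
ch 5: (11 − 6)²/6 = 25/6 = 4.1667
ch 6: (9 − 12)²/12 = 9/12 = 0.7500
ch 7: (17 − 30)²/30 = 169/30 = 5.6333
ch 8: (31 − 24)²/24 = 49/24 = 2.0417
ch 9: (28 − 30)²/30 = 4/30 = 0.1333
Sum = 42.336
df = 8. Since 42.336 > 13.362, we reject H₀.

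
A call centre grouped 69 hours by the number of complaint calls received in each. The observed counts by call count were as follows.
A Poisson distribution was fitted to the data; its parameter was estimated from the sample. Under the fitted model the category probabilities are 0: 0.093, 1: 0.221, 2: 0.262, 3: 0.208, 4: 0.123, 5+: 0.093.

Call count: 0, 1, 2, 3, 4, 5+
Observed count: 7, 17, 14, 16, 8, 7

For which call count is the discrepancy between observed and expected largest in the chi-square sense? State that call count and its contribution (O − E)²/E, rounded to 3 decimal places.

2, 0.920

Expected counts E_i = n·p_i: 69×0.093 = 6.417, 69×0.221 = 15.249, 69×0.262 = 18.078, 69×0.208 = 14.352, 69×0.123 = 8.487, 69×0.093 = 6.417.
χ² = (7−6.417)²/6.417 + (17−15.249)²/15.249 + (14−18.078)²/18.078 + (16−14.352)²/14.352 + (8−8.487)²/8.487 + (7−6.417)²/6.417
   = 0.0530 + 0.2011 + 0.9199 + 0.1892 + 0.0279 + 0.0530
The largest term is for 2: 0.920.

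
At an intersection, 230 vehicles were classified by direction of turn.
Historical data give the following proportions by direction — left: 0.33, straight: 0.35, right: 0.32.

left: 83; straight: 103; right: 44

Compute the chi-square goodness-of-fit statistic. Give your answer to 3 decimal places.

18.857

Expected counts E_i = n·p_i: 230×0.33 = 75.9, 230×0.35 = 80.5, 230×0.32 = 73.6.
χ² = (83−75.9)²/75.9 + (103−80.5)²/80.5 + (44−73.6)²/73.6
   = 0.6642 + 6.2888 + 11.9043
Sum = 18.857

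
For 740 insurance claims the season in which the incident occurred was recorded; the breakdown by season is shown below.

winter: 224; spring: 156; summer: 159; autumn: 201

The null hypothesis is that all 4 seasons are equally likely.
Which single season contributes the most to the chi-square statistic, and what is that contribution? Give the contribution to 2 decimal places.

winter, 8.22

Under H₀ each category has probability 1/4, so each expected count is 740/4 = 185.
cat         O        E   (O−E)²/E
winter    224      185      8.222
spring    156      185      4.546
summer    159      185      3.654
autumn    201      185      1.384
The largest term is for winter: 8.22.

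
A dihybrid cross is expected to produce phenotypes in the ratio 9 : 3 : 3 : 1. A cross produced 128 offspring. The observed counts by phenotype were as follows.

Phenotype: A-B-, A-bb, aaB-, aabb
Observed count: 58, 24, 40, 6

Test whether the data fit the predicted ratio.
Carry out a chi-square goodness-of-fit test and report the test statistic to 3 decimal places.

Ratio total = 16. Expected counts: 128×9/16 = 72, 128×3/16 = 24, 128×3/16 = 24, 128×1/16 = 8.
χ² = (58−72)²/72 + (24−24)²/24 + (40−24)²/24 + (6−8)²/8
   = 2.7222 + 0.0000 + 10.6667 + 0.5000
Sum = 13.889

13.889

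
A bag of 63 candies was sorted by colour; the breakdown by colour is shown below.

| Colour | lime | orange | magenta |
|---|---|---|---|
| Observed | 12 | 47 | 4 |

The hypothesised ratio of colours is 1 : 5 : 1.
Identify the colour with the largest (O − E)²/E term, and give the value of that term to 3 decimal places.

magenta, 2.778

Ratio total = 7. Expected counts: 63×1/7 = 9, 63×5/7 = 45, 63×1/7 = 9.
χ² = (12−9)²/9 + (47−45)²/45 + (4−9)²/9
   = 1.0000 + 0.0889 + 2.7778
The largest term is for magenta: 2.778.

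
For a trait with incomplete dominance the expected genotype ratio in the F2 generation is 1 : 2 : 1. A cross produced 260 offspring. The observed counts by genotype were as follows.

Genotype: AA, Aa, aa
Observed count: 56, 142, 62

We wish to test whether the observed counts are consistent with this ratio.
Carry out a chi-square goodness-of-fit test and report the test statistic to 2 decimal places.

2.49

Ratio total = 4. Expected counts: 260×1/4 = 65, 260×2/4 = 130, 260×1/4 = 65.
cat         O        E   (O−E)²/E
AA         56       65      1.246
Aa        142      130      1.108
aa         62       65      0.138
Sum = 2.49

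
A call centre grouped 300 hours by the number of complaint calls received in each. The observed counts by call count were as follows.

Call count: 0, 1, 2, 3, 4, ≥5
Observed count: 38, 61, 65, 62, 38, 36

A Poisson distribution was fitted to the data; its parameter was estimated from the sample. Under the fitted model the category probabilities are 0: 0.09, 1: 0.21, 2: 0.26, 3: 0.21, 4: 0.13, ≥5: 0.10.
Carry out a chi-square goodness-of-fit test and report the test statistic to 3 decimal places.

Expected counts E_i = n·p_i: 300×0.09 = 27, 300×0.21 = 63, 300×0.26 = 78, 300×0.21 = 63, 300×0.13 = 39, 300×0.10 = 30.
cat         O        E   (O−E)²/E
0          38       27     4.4815
1          61       63     0.0635
2          65       78     2.1667
3          62       63     0.0159
4          38       39     0.0256
≥5         36       30     1.2000
Sum = 7.953

7.953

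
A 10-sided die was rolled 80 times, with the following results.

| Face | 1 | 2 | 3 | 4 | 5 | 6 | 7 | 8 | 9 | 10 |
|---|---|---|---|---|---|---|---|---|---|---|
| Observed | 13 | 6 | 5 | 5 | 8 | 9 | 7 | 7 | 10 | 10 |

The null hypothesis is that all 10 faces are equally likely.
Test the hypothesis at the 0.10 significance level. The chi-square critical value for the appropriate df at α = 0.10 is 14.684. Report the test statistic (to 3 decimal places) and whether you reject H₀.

7.250; do not reject

Expected count for each of the 10 categories: 80/10 = 8.
1: (13 − 8)²/8 = 25/8 = 3.1250
2: (6 − 8)²/8 = 4/8 = 0.5000
3: (5 − 8)²/8 = 9/8 = 1.1250
4: (5 − 8)²/8 = 9/8 = 1.1250
5: (8 − 8)²/8 = 0/8 = 0.0000
6: (9 − 8)²/8 = 1/8 = 0.1250
7: (7 − 8)²/8 = 1/8 = 0.1250
8: (7 − 8)²/8 = 1/8 = 0.1250
9: (10 − 8)²/8 = 4/8 = 0.5000
10: (10 − 8)²/8 = 4/8 = 0.5000
Sum = 7.250
df = 9. Since 7.250 < 14.684, we do not reject H₀.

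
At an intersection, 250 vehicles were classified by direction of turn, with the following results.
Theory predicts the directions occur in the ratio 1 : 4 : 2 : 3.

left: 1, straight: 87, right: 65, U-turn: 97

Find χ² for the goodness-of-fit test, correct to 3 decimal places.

Ratio total = 10. Expected counts: 250×1/10 = 25, 250×4/10 = 100, 250×2/10 = 50, 250×3/10 = 75.
left: (1 − 25)²/25 = 576/25 = 23.0400
straight: (87 − 100)²/100 = 169/100 = 1.6900
right: (65 − 50)²/50 = 225/50 = 4.5000
U-turn: (97 − 75)²/75 = 484/75 = 6.4533
Sum = 35.683

35.683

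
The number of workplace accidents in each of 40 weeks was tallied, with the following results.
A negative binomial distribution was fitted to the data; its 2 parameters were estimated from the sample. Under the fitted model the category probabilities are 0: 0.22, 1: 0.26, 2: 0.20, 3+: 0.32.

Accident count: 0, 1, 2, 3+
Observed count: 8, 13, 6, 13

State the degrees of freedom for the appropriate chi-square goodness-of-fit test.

There are k = 4 categories and 2 parameters estimated from the data, so df = 4 − 1 − 2 = 1.

1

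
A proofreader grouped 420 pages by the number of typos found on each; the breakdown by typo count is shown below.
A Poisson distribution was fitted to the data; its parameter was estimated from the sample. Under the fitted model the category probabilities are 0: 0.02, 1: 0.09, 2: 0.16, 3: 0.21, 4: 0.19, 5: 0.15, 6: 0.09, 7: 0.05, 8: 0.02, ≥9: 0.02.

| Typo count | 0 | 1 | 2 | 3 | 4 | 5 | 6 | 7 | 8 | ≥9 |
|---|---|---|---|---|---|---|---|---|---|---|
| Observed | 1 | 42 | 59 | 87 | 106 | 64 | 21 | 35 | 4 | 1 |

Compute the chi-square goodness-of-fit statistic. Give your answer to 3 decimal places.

42.244

Expected counts E_i = n·p_i: 420×0.02 = 8.4, 420×0.09 = 37.8, 420×0.16 = 67.2, 420×0.21 = 88.2, 420×0.19 = 79.8, 420×0.15 = 63, 420×0.09 = 37.8, 420×0.05 = 21, 420×0.02 = 8.4, 420×0.02 = 8.4.
χ² = (1−8.4)²/8.4 + (42−37.8)²/37.8 + (59−67.2)²/67.2 + (87−88.2)²/88.2 + (106−79.8)²/79.8 + (64−63)²/63 + (21−37.8)²/37.8 + (35−21)²/21 + (4−8.4)²/8.4 + (1−8.4)²/8.4
   = 6.5190 + 0.4667 + 1.0006 + 0.0163 + 8.6020 + 0.0159 + 7.4667 + 9.3333 + 2.3048 + 6.5190
Sum = 42.244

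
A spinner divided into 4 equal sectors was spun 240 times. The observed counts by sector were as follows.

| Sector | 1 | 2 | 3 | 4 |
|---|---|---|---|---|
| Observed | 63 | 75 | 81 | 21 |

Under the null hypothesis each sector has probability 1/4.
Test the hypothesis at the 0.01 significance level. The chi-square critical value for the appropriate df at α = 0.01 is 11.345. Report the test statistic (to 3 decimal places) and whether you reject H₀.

36.600; reject

Expected count for each of the 4 categories: 240/4 = 60.
1: (63 − 60)²/60 = 9/60 = 0.1500
2: (75 − 60)²/60 = 225/60 = 3.7500
3: (81 − 60)²/60 = 441/60 = 7.3500
4: (21 − 60)²/60 = 1521/60 = 25.3500
Sum = 36.600
df = 3. Since 36.600 > 11.345, we reject H₀.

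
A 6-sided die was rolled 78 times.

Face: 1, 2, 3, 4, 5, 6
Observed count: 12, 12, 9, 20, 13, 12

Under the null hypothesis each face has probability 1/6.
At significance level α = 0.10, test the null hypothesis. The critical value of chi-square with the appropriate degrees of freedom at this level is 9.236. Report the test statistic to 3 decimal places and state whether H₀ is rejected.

Expected count for each of the 6 categories: 78/6 = 13.
1: (12 − 13)²/13 = 1/13 = 0.0769
2: (12 − 13)²/13 = 1/13 = 0.0769
3: (9 − 13)²/13 = 16/13 = 1.2308
4: (20 − 13)²/13 = 49/13 = 3.7692
5: (13 − 13)²/13 = 0/13 = 0.0000
6: (12 − 13)²/13 = 1/13 = 0.0769
Sum = 5.231
df = 5. Since 5.231 < 9.236, we do not reject H₀.

5.231; do not reject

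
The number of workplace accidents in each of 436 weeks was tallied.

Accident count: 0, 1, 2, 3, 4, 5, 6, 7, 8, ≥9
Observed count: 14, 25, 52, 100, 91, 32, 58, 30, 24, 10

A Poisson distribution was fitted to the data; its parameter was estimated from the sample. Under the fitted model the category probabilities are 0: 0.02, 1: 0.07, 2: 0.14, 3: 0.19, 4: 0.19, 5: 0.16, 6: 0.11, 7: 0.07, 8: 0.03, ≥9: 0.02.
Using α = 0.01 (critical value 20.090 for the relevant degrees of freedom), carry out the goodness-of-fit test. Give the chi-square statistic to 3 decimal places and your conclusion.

Expected counts E_i = n·p_i: 436×0.02 = 8.72, 436×0.07 = 30.52, 436×0.14 = 61.04, 436×0.19 = 82.84, 436×0.19 = 82.84, 436×0.16 = 69.76, 436×0.11 = 47.96, 436×0.07 = 30.52, 436×0.03 = 13.08, 436×0.02 = 8.72.
cat         O        E   (O−E)²/E
0          14     8.72     3.1971
1          25    30.52     0.9984
2          52    61.04     1.3388
3         100    82.84     3.5546
4          91    82.84     0.8038
5          32    69.76    20.4389
6          58    47.96     2.1018
7          30    30.52     0.0089
8          24    13.08     9.1167
≥9         10     8.72     0.1879
Sum = 41.747
df = 8. Since 41.747 > 20.090, we reject H₀.

41.747; reject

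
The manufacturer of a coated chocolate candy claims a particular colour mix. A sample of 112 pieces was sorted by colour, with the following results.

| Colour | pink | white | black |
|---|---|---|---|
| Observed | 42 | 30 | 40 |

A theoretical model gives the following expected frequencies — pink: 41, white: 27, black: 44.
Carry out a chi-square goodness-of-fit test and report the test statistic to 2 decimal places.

cat         O        E   (O−E)²/E
pink       42       41      0.024
white      30       27      0.333
black      40       44      0.364
Sum = 0.72

0.72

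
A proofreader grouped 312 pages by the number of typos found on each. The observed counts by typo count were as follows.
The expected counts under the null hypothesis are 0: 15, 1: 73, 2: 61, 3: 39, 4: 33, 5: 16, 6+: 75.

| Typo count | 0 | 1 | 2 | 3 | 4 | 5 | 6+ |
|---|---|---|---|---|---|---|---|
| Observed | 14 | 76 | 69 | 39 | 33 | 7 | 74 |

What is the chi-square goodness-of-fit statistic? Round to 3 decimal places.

6.315

χ² = (14−15)²/15 + (76−73)²/73 + (69−61)²/61 + (39−39)²/39 + (33−33)²/33 + (7−16)²/16 + (74−75)²/75
   = 0.0667 + 0.1233 + 1.0492 + 0.0000 + 0.0000 + 5.0625 + 0.0133
Sum = 6.315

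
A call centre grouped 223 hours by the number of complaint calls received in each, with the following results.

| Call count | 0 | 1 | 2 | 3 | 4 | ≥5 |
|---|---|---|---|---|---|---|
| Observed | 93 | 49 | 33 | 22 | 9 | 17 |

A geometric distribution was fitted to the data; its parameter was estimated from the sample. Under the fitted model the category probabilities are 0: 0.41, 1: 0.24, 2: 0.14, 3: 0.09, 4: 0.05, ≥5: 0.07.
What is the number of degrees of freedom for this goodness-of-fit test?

4

There are k = 6 categories and 1 parameter estimated from the data, so df = 6 − 1 − 1 = 4.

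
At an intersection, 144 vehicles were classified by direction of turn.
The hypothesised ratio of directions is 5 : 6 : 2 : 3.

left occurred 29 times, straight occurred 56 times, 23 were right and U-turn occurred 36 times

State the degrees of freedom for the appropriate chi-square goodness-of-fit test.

There are k = 4 categories and no parameters were estimated from the data, so df = 4 − 1 = 3.

3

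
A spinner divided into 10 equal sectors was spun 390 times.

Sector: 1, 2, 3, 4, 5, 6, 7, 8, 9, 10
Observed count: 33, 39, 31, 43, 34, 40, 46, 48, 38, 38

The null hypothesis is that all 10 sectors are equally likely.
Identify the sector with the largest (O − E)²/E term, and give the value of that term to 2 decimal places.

8, 2.08

Under H₀ each category has probability 1/10, so each expected count is 390/10 = 39.
χ² = (33−39)²/39 + (39−39)²/39 + (31−39)²/39 + (43−39)²/39 + (34−39)²/39 + (40−39)²/39 + (46−39)²/39 + (48−39)²/39 + (38−39)²/39 + (38−39)²/39
   = 0.923 + 0.000 + 1.641 + 0.410 + 0.641 + 0.026 + 1.256 + 2.077 + 0.026 + 0.026
The largest term is for 8: 2.08.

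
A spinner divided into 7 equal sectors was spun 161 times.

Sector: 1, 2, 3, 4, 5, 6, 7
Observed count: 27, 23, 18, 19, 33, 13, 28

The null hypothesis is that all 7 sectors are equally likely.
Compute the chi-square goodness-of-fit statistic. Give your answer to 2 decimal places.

Expected count for each of the 7 categories: 161/7 = 23.
χ² = (27−23)²/23 + (23−23)²/23 + (18−23)²/23 + (19−23)²/23 + (33−23)²/23 + (13−23)²/23 + (28−23)²/23
   = 0.696 + 0.000 + 1.087 + 0.696 + 4.348 + 4.348 + 1.087
Sum = 12.26

12.26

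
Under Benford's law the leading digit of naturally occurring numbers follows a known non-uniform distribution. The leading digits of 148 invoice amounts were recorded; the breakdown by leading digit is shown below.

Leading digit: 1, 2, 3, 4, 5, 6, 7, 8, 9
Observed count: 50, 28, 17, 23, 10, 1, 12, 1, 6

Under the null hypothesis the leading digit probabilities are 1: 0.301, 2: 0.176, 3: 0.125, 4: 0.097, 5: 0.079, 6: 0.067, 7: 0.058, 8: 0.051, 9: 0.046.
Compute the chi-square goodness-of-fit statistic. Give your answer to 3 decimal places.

21.537

Expected counts E_i = n·p_i: 148×0.301 = 44.548, 148×0.176 = 26.048, 148×0.125 = 18.5, 148×0.097 = 14.356, 148×0.079 = 11.692, 148×0.067 = 9.916, 148×0.058 = 8.584, 148×0.051 = 7.548, 148×0.046 = 6.808.
χ² = (50−44.548)²/44.548 + (28−26.048)²/26.048 + (17−18.5)²/18.5 + (23−14.356)²/14.356 + (10−11.692)²/11.692 + (1−9.916)²/9.916 + (12−8.584)²/8.584 + (1−7.548)²/7.548 + (6−6.808)²/6.808
   = 0.6672 + 0.1463 + 0.1216 + 5.2047 + 0.2449 + 8.0168 + 1.3594 + 5.6805 + 0.0959
Sum = 21.537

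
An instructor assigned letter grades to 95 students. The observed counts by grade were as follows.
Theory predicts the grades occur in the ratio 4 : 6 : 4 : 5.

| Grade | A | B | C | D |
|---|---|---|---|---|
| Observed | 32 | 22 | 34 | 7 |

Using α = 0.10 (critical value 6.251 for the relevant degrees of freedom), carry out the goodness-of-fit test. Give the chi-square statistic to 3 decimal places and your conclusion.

Ratio total = 19. Expected counts: 95×4/19 = 20, 95×6/19 = 30, 95×4/19 = 20, 95×5/19 = 25.
χ² = (32−20)²/20 + (22−30)²/30 + (34−20)²/20 + (7−25)²/25
   = 7.2000 + 2.1333 + 9.8000 + 12.9600
Sum = 32.093
df = 3. Since 32.093 > 6.251, we reject H₀.

32.093; reject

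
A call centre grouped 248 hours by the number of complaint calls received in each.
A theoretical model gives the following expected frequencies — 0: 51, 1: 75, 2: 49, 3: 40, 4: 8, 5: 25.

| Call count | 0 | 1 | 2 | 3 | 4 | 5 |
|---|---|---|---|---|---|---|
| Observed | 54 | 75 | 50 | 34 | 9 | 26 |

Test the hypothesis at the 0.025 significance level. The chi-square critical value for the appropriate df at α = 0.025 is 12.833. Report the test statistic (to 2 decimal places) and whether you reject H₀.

0: (54 − 51)²/51 = 9/51 = 0.176
1: (75 − 75)²/75 = 0/75 = 0.000
2: (50 − 49)²/49 = 1/49 = 0.020
3: (34 − 40)²/40 = 36/40 = 0.900
4: (9 − 8)²/8 = 1/8 = 0.125
5: (26 − 25)²/25 = 1/25 = 0.040
Sum = 1.26
df = 5. Since 1.26 < 12.833, we do not reject H₀.

1.26; do not reject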